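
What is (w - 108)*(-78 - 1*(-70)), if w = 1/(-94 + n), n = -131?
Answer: 194408/225 ≈ 864.04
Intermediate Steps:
w = -1/225 (w = 1/(-94 - 131) = 1/(-225) = -1/225 ≈ -0.0044444)
(w - 108)*(-78 - 1*(-70)) = (-1/225 - 108)*(-78 - 1*(-70)) = -24301*(-78 + 70)/225 = -24301/225*(-8) = 194408/225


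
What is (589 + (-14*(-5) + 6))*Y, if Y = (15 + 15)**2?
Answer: 598500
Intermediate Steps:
Y = 900 (Y = 30**2 = 900)
(589 + (-14*(-5) + 6))*Y = (589 + (-14*(-5) + 6))*900 = (589 + (70 + 6))*900 = (589 + 76)*900 = 665*900 = 598500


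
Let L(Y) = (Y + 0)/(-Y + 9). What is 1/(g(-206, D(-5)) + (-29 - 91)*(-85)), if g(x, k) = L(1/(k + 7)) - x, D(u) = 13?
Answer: 179/1862675 ≈ 9.6098e-5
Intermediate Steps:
L(Y) = Y/(9 - Y)
g(x, k) = -x - 1/((-9 + 1/(7 + k))*(7 + k)) (g(x, k) = -1/((k + 7)*(-9 + 1/(k + 7))) - x = -1/((7 + k)*(-9 + 1/(7 + k))) - x = -1/((-9 + 1/(7 + k))*(7 + k)) - x = -x - 1/((-9 + 1/(7 + k))*(7 + k)))
1/(g(-206, D(-5)) + (-29 - 91)*(-85)) = 1/((1 - 1*(-206)*(62 + 9*13))/(62 + 9*13) + (-29 - 91)*(-85)) = 1/((1 - 1*(-206)*(62 + 117))/(62 + 117) - 120*(-85)) = 1/((1 - 1*(-206)*179)/179 + 10200) = 1/((1 + 36874)/179 + 10200) = 1/((1/179)*36875 + 10200) = 1/(36875/179 + 10200) = 1/(1862675/179) = 179/1862675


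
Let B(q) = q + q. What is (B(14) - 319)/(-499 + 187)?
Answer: 97/104 ≈ 0.93269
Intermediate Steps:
B(q) = 2*q
(B(14) - 319)/(-499 + 187) = (2*14 - 319)/(-499 + 187) = (28 - 319)/(-312) = -291*(-1/312) = 97/104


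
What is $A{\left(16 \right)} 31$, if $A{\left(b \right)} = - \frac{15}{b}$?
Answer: $- \frac{465}{16} \approx -29.063$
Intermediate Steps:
$A{\left(16 \right)} 31 = - \frac{15}{16} \cdot 31 = \left(-15\right) \frac{1}{16} \cdot 31 = \left(- \frac{15}{16}\right) 31 = - \frac{465}{16}$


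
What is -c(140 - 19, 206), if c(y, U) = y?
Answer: -121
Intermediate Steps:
-c(140 - 19, 206) = -(140 - 19) = -1*121 = -121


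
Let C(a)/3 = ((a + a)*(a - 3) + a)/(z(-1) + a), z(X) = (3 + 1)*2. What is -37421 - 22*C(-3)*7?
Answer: -202351/5 ≈ -40470.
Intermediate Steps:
z(X) = 8 (z(X) = 4*2 = 8)
C(a) = 3*(a + 2*a*(-3 + a))/(8 + a) (C(a) = 3*(((a + a)*(a - 3) + a)/(8 + a)) = 3*(((2*a)*(-3 + a) + a)/(8 + a)) = 3*((2*a*(-3 + a) + a)/(8 + a)) = 3*((a + 2*a*(-3 + a))/(8 + a)) = 3*(a + 2*a*(-3 + a))/(8 + a))
-37421 - 22*C(-3)*7 = -37421 - 22*(3*(-3)*(-5 + 2*(-3))/(8 - 3))*7 = -37421 - 22*(3*(-3)*(-5 - 6)/5)*7 = -37421 - 22*(3*(-3)*(⅕)*(-11))*7 = -37421 - 22*(99/5)*7 = -37421 - 2178*7/5 = -37421 - 1*15246/5 = -37421 - 15246/5 = -202351/5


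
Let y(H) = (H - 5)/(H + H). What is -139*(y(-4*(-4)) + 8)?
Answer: -37113/32 ≈ -1159.8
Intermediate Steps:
y(H) = (-5 + H)/(2*H) (y(H) = (-5 + H)/((2*H)) = (-5 + H)*(1/(2*H)) = (-5 + H)/(2*H))
-139*(y(-4*(-4)) + 8) = -139*((-5 - 4*(-4))/(2*((-4*(-4)))) + 8) = -139*((1/2)*(-5 + 16)/16 + 8) = -139*((1/2)*(1/16)*11 + 8) = -139*(11/32 + 8) = -139*267/32 = -37113/32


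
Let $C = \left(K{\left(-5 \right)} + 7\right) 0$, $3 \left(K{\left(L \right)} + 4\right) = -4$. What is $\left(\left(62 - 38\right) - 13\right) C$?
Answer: $0$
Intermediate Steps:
$K{\left(L \right)} = - \frac{16}{3}$ ($K{\left(L \right)} = -4 + \frac{1}{3} \left(-4\right) = -4 - \frac{4}{3} = - \frac{16}{3}$)
$C = 0$ ($C = \left(- \frac{16}{3} + 7\right) 0 = \frac{5}{3} \cdot 0 = 0$)
$\left(\left(62 - 38\right) - 13\right) C = \left(\left(62 - 38\right) - 13\right) 0 = \left(24 - 13\right) 0 = 11 \cdot 0 = 0$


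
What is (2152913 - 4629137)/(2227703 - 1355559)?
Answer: -154764/54509 ≈ -2.8392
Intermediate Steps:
(2152913 - 4629137)/(2227703 - 1355559) = -2476224/872144 = -2476224*1/872144 = -154764/54509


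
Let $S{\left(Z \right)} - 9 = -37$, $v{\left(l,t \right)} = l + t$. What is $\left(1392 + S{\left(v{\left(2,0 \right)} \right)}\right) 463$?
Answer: $631532$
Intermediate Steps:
$S{\left(Z \right)} = -28$ ($S{\left(Z \right)} = 9 - 37 = -28$)
$\left(1392 + S{\left(v{\left(2,0 \right)} \right)}\right) 463 = \left(1392 - 28\right) 463 = 1364 \cdot 463 = 631532$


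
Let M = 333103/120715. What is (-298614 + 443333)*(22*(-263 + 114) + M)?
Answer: -57217647557573/120715 ≈ -4.7399e+8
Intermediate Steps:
M = 333103/120715 (M = 333103*(1/120715) = 333103/120715 ≈ 2.7594)
(-298614 + 443333)*(22*(-263 + 114) + M) = (-298614 + 443333)*(22*(-263 + 114) + 333103/120715) = 144719*(22*(-149) + 333103/120715) = 144719*(-3278 + 333103/120715) = 144719*(-395370667/120715) = -57217647557573/120715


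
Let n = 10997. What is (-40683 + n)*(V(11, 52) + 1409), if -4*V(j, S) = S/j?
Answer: -459717396/11 ≈ -4.1793e+7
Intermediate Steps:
V(j, S) = -S/(4*j)
(-40683 + n)*(V(11, 52) + 1409) = (-40683 + 10997)*(-¼*52/11 + 1409) = -29686*(-¼*52*1/11 + 1409) = -29686*(-13/11 + 1409) = -29686*15486/11 = -459717396/11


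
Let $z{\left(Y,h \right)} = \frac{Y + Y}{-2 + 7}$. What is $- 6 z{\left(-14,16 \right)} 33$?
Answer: $\frac{5544}{5} \approx 1108.8$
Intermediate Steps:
$z{\left(Y,h \right)} = \frac{2 Y}{5}$
$- 6 z{\left(-14,16 \right)} 33 = - 6 \cdot \frac{2}{5} \left(-14\right) 33 = - 6 \left(\left(- \frac{28}{5}\right) 33\right) = \left(-6\right) \left(- \frac{924}{5}\right) = \frac{5544}{5}$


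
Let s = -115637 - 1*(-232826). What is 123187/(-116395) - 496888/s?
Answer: -72271440103/13640213655 ≈ -5.2984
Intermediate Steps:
s = 117189 (s = -115637 + 232826 = 117189)
123187/(-116395) - 496888/s = 123187/(-116395) - 496888/117189 = 123187*(-1/116395) - 496888*1/117189 = -123187/116395 - 496888/117189 = -72271440103/13640213655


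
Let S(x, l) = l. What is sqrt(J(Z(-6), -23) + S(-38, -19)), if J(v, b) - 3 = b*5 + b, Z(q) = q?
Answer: I*sqrt(154) ≈ 12.41*I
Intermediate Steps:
J(v, b) = 3 + 6*b (J(v, b) = 3 + (b*5 + b) = 3 + (5*b + b) = 3 + 6*b)
sqrt(J(Z(-6), -23) + S(-38, -19)) = sqrt((3 + 6*(-23)) - 19) = sqrt((3 - 138) - 19) = sqrt(-135 - 19) = sqrt(-154) = I*sqrt(154)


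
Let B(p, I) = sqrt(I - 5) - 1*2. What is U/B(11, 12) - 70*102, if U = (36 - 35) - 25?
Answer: -7156 - 8*sqrt(7) ≈ -7177.2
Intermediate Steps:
B(p, I) = -2 + sqrt(-5 + I) (B(p, I) = sqrt(-5 + I) - 2 = -2 + sqrt(-5 + I))
U = -24 (U = 1 - 25 = -24)
U/B(11, 12) - 70*102 = -24/(-2 + sqrt(-5 + 12)) - 70*102 = -24/(-2 + sqrt(7)) - 7140 = -7140 - 24/(-2 + sqrt(7))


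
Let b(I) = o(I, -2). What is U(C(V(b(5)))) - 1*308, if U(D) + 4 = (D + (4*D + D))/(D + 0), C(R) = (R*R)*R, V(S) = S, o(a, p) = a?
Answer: -306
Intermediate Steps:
b(I) = I
C(R) = R³ (C(R) = R²*R = R³)
U(D) = 2 (U(D) = -4 + (D + (4*D + D))/(D + 0) = -4 + (D + 5*D)/D = -4 + (6*D)/D = -4 + 6 = 2)
U(C(V(b(5)))) - 1*308 = 2 - 1*308 = 2 - 308 = -306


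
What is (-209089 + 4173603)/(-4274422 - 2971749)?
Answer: -3964514/7246171 ≈ -0.54712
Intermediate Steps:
(-209089 + 4173603)/(-4274422 - 2971749) = 3964514/(-7246171) = 3964514*(-1/7246171) = -3964514/7246171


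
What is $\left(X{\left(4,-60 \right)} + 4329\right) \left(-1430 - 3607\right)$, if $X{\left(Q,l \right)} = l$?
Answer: $-21502953$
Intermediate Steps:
$\left(X{\left(4,-60 \right)} + 4329\right) \left(-1430 - 3607\right) = \left(-60 + 4329\right) \left(-1430 - 3607\right) = 4269 \left(-5037\right) = -21502953$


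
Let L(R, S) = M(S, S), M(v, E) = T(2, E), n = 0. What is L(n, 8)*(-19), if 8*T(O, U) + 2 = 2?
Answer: 0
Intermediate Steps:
T(O, U) = 0 (T(O, U) = -¼ + (⅛)*2 = -¼ + ¼ = 0)
M(v, E) = 0
L(R, S) = 0
L(n, 8)*(-19) = 0*(-19) = 0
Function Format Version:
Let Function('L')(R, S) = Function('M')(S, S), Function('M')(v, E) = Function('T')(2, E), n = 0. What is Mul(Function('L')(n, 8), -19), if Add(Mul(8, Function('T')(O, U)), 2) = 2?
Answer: 0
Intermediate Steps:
Function('T')(O, U) = 0 (Function('T')(O, U) = Add(Rational(-1, 4), Mul(Rational(1, 8), 2)) = Add(Rational(-1, 4), Rational(1, 4)) = 0)
Function('M')(v, E) = 0
Function('L')(R, S) = 0
Mul(Function('L')(n, 8), -19) = Mul(0, -19) = 0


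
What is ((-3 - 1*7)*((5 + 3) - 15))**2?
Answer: 4900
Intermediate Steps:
((-3 - 1*7)*((5 + 3) - 15))**2 = ((-3 - 7)*(8 - 15))**2 = (-10*(-7))**2 = 70**2 = 4900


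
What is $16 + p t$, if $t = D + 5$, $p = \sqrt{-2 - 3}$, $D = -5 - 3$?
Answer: $16 - 3 i \sqrt{5} \approx 16.0 - 6.7082 i$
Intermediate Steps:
$D = -8$
$p = i \sqrt{5}$ ($p = \sqrt{-5} = i \sqrt{5} \approx 2.2361 i$)
$t = -3$ ($t = -8 + 5 = -3$)
$16 + p t = 16 + i \sqrt{5} \left(-3\right) = 16 - 3 i \sqrt{5}$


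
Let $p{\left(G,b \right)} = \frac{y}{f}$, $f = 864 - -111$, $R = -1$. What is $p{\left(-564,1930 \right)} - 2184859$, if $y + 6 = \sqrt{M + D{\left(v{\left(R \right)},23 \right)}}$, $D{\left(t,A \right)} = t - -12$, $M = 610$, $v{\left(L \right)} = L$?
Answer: $- \frac{710079177}{325} + \frac{\sqrt{69}}{325} \approx -2.1849 \cdot 10^{6}$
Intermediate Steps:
$D{\left(t,A \right)} = 12 + t$ ($D{\left(t,A \right)} = t + 12 = 12 + t$)
$f = 975$ ($f = 864 + 111 = 975$)
$y = -6 + 3 \sqrt{69}$ ($y = -6 + \sqrt{610 + \left(12 - 1\right)} = -6 + \sqrt{610 + 11} = -6 + \sqrt{621} = -6 + 3 \sqrt{69} \approx 18.92$)
$p{\left(G,b \right)} = - \frac{2}{325} + \frac{\sqrt{69}}{325}$ ($p{\left(G,b \right)} = \frac{-6 + 3 \sqrt{69}}{975} = \left(-6 + 3 \sqrt{69}\right) \frac{1}{975} = - \frac{2}{325} + \frac{\sqrt{69}}{325}$)
$p{\left(-564,1930 \right)} - 2184859 = \left(- \frac{2}{325} + \frac{\sqrt{69}}{325}\right) - 2184859 = - \frac{710079177}{325} + \frac{\sqrt{69}}{325}$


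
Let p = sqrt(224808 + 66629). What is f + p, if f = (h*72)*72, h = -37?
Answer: -191808 + sqrt(291437) ≈ -1.9127e+5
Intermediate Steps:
p = sqrt(291437) ≈ 539.85
f = -191808 (f = -37*72*72 = -2664*72 = -191808)
f + p = -191808 + sqrt(291437)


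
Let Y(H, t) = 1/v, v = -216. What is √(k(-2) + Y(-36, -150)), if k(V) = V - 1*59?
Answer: I*√79062/36 ≈ 7.8105*I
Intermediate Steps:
k(V) = -59 + V (k(V) = V - 59 = -59 + V)
Y(H, t) = -1/216 (Y(H, t) = 1/(-216) = -1/216)
√(k(-2) + Y(-36, -150)) = √((-59 - 2) - 1/216) = √(-61 - 1/216) = √(-13177/216) = I*√79062/36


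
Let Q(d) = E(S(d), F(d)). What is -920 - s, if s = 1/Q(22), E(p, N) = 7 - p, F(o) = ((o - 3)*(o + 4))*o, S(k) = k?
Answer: -13799/15 ≈ -919.93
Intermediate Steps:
F(o) = o*(-3 + o)*(4 + o) (F(o) = ((-3 + o)*(4 + o))*o = o*(-3 + o)*(4 + o))
Q(d) = 7 - d
s = -1/15 (s = 1/(7 - 1*22) = 1/(7 - 22) = 1/(-15) = -1/15 ≈ -0.066667)
-920 - s = -920 - 1*(-1/15) = -920 + 1/15 = -13799/15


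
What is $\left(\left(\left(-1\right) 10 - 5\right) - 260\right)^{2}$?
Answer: $75625$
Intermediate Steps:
$\left(\left(\left(-1\right) 10 - 5\right) - 260\right)^{2} = \left(\left(-10 - 5\right) - 260\right)^{2} = \left(-15 - 260\right)^{2} = \left(-275\right)^{2} = 75625$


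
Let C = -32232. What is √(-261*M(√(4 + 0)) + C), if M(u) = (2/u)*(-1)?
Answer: I*√31971 ≈ 178.8*I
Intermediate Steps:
M(u) = -2/u
√(-261*M(√(4 + 0)) + C) = √(-(-522)/(√(4 + 0)) - 32232) = √(-(-522)/(√4) - 32232) = √(-(-522)/2 - 32232) = √(-261*(-1) - 32232) = √(261 - 32232) = √(-31971) = I*√31971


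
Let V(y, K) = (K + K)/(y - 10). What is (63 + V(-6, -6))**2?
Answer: 65025/16 ≈ 4064.1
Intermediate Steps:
V(y, K) = 2*K/(-10 + y) (V(y, K) = (2*K)/(-10 + y) = 2*K/(-10 + y))
(63 + V(-6, -6))**2 = (63 + 2*(-6)/(-10 - 6))**2 = (63 + 2*(-6)/(-16))**2 = (63 + 2*(-6)*(-1/16))**2 = (63 + 3/4)**2 = (255/4)**2 = 65025/16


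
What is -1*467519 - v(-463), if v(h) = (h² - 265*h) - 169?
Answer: -804414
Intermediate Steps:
v(h) = -169 + h² - 265*h
-1*467519 - v(-463) = -1*467519 - (-169 + (-463)² - 265*(-463)) = -467519 - (-169 + 214369 + 122695) = -467519 - 1*336895 = -467519 - 336895 = -804414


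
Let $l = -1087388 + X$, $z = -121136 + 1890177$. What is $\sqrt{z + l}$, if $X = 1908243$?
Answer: $2 \sqrt{647474} \approx 1609.3$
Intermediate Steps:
$z = 1769041$
$l = 820855$ ($l = -1087388 + 1908243 = 820855$)
$\sqrt{z + l} = \sqrt{1769041 + 820855} = \sqrt{2589896} = 2 \sqrt{647474}$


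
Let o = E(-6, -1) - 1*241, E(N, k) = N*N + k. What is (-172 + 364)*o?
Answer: -39552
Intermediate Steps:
E(N, k) = k + N**2 (E(N, k) = N**2 + k = k + N**2)
o = -206 (o = (-1 + (-6)**2) - 1*241 = (-1 + 36) - 241 = 35 - 241 = -206)
(-172 + 364)*o = (-172 + 364)*(-206) = 192*(-206) = -39552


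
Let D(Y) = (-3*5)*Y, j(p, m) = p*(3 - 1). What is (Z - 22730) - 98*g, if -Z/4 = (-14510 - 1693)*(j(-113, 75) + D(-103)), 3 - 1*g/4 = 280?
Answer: 85572882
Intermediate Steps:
g = -1108 (g = 12 - 4*280 = 12 - 1120 = -1108)
j(p, m) = 2*p (j(p, m) = p*2 = 2*p)
D(Y) = -15*Y
Z = 85487028 (Z = -4*(-14510 - 1693)*(2*(-113) - 15*(-103)) = -(-64812)*(-226 + 1545) = -(-64812)*1319 = -4*(-21371757) = 85487028)
(Z - 22730) - 98*g = (85487028 - 22730) - 98*(-1108) = 85464298 + 108584 = 85572882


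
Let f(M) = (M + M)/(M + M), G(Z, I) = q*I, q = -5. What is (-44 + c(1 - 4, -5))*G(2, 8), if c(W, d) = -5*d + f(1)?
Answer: 720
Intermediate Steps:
G(Z, I) = -5*I
f(M) = 1 (f(M) = (2*M)/((2*M)) = (2*M)*(1/(2*M)) = 1)
c(W, d) = 1 - 5*d (c(W, d) = -5*d + 1 = 1 - 5*d)
(-44 + c(1 - 4, -5))*G(2, 8) = (-44 + (1 - 5*(-5)))*(-5*8) = (-44 + (1 + 25))*(-40) = (-44 + 26)*(-40) = -18*(-40) = 720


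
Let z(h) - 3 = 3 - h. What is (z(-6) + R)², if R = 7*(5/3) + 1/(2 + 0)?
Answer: 21025/36 ≈ 584.03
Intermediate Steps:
z(h) = 6 - h (z(h) = 3 + (3 - h) = 6 - h)
R = 73/6 (R = 7*(5*(⅓)) + 1/2 = 7*(5/3) + ½ = 35/3 + ½ = 73/6 ≈ 12.167)
(z(-6) + R)² = ((6 - 1*(-6)) + 73/6)² = ((6 + 6) + 73/6)² = (12 + 73/6)² = (145/6)² = 21025/36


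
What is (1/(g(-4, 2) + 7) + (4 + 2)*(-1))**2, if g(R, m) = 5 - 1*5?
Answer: 1681/49 ≈ 34.306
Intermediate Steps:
g(R, m) = 0 (g(R, m) = 5 - 5 = 0)
(1/(g(-4, 2) + 7) + (4 + 2)*(-1))**2 = (1/(0 + 7) + (4 + 2)*(-1))**2 = (1/7 + 6*(-1))**2 = (1/7 - 6)**2 = (-41/7)**2 = 1681/49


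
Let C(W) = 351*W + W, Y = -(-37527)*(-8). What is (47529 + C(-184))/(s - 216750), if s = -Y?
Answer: -17239/83466 ≈ -0.20654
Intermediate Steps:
Y = -300216 (Y = -37527*8 = -300216)
C(W) = 352*W
s = 300216 (s = -1*(-300216) = 300216)
(47529 + C(-184))/(s - 216750) = (47529 + 352*(-184))/(300216 - 216750) = (47529 - 64768)/83466 = -17239*1/83466 = -17239/83466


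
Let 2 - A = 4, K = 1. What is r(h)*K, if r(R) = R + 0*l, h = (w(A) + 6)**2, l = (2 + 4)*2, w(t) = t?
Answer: 16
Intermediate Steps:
A = -2 (A = 2 - 1*4 = 2 - 4 = -2)
l = 12 (l = 6*2 = 12)
h = 16 (h = (-2 + 6)**2 = 4**2 = 16)
r(R) = R (r(R) = R + 0*12 = R + 0 = R)
r(h)*K = 16*1 = 16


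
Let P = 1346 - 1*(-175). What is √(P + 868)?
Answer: √2389 ≈ 48.877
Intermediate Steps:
P = 1521 (P = 1346 + 175 = 1521)
√(P + 868) = √(1521 + 868) = √2389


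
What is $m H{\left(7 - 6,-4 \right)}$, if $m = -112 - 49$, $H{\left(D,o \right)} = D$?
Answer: $-161$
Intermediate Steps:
$m = -161$ ($m = -112 - 49 = -161$)
$m H{\left(7 - 6,-4 \right)} = - 161 \left(7 - 6\right) = \left(-161\right) 1 = -161$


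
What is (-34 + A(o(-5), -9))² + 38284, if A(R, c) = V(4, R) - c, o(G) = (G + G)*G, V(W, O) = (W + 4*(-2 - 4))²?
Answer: 178909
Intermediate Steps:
V(W, O) = (-24 + W)² (V(W, O) = (W + 4*(-6))² = (W - 24)² = (-24 + W)²)
o(G) = 2*G² (o(G) = (2*G)*G = 2*G²)
A(R, c) = 400 - c (A(R, c) = (-24 + 4)² - c = (-20)² - c = 400 - c)
(-34 + A(o(-5), -9))² + 38284 = (-34 + (400 - 1*(-9)))² + 38284 = (-34 + (400 + 9))² + 38284 = (-34 + 409)² + 38284 = 375² + 38284 = 140625 + 38284 = 178909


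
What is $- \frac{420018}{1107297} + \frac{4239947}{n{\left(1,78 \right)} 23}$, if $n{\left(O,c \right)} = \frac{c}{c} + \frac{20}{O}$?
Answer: $\frac{521630858285}{59424939} \approx 8778.0$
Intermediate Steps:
$n{\left(O,c \right)} = 1 + \frac{20}{O}$
$- \frac{420018}{1107297} + \frac{4239947}{n{\left(1,78 \right)} 23} = - \frac{420018}{1107297} + \frac{4239947}{\frac{20 + 1}{1} \cdot 23} = \left(-420018\right) \frac{1}{1107297} + \frac{4239947}{1 \cdot 21 \cdot 23} = - \frac{140006}{369099} + \frac{4239947}{21 \cdot 23} = - \frac{140006}{369099} + \frac{4239947}{483} = \frac{521630858285}{59424939}$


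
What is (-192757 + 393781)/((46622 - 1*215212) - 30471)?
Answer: -201024/199061 ≈ -1.0099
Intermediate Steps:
(-192757 + 393781)/((46622 - 1*215212) - 30471) = 201024/((46622 - 215212) - 30471) = 201024/(-168590 - 30471) = 201024/(-199061) = 201024*(-1/199061) = -201024/199061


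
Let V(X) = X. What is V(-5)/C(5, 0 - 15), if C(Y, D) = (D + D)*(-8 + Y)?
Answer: -1/18 ≈ -0.055556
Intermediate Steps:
C(Y, D) = 2*D*(-8 + Y) (C(Y, D) = (2*D)*(-8 + Y) = 2*D*(-8 + Y))
V(-5)/C(5, 0 - 15) = -5*1/(2*(0 - 15)*(-8 + 5)) = -5/(2*(-15)*(-3)) = -5/90 = -5*1/90 = -1/18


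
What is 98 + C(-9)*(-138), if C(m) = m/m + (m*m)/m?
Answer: 1202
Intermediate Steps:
C(m) = 1 + m (C(m) = 1 + m**2/m = 1 + m)
98 + C(-9)*(-138) = 98 + (1 - 9)*(-138) = 98 - 8*(-138) = 98 + 1104 = 1202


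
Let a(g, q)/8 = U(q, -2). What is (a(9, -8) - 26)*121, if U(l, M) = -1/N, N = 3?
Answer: -10406/3 ≈ -3468.7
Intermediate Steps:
U(l, M) = -⅓ (U(l, M) = -1/3 = -1*⅓ = -⅓)
a(g, q) = -8/3 (a(g, q) = 8*(-⅓) = -8/3)
(a(9, -8) - 26)*121 = (-8/3 - 26)*121 = -86/3*121 = -10406/3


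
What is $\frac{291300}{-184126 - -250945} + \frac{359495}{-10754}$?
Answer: $- \frac{6962818735}{239523842} \approx -29.069$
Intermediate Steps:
$\frac{291300}{-184126 - -250945} + \frac{359495}{-10754} = \frac{291300}{-184126 + 250945} + 359495 \left(- \frac{1}{10754}\right) = \frac{291300}{66819} - \frac{359495}{10754} = 291300 \cdot \frac{1}{66819} - \frac{359495}{10754} = \frac{97100}{22273} - \frac{359495}{10754} = - \frac{6962818735}{239523842}$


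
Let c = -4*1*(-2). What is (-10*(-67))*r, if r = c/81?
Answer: 5360/81 ≈ 66.173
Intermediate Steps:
c = 8 (c = -4*(-2) = 8)
r = 8/81 ≈ 0.098765
(-10*(-67))*r = -10*(-67)*(8/81) = 670*(8/81) = 5360/81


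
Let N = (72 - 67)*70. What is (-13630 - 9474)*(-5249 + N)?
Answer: 113186496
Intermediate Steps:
N = 350 (N = 5*70 = 350)
(-13630 - 9474)*(-5249 + N) = (-13630 - 9474)*(-5249 + 350) = -23104*(-4899) = 113186496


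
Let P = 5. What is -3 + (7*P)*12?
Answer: 417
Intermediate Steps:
-3 + (7*P)*12 = -3 + (7*5)*12 = -3 + 35*12 = -3 + 420 = 417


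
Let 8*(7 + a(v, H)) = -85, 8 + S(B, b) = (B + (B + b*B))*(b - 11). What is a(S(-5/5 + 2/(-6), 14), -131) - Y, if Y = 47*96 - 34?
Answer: -35965/8 ≈ -4495.6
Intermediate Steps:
S(B, b) = -8 + (-11 + b)*(2*B + B*b) (S(B, b) = -8 + (B + (B + b*B))*(b - 11) = -8 + (B + (B + B*b))*(-11 + b) = -8 + (2*B + B*b)*(-11 + b) = -8 + (-11 + b)*(2*B + B*b))
a(v, H) = -141/8 (a(v, H) = -7 + (⅛)*(-85) = -7 - 85/8 = -141/8)
Y = 4478 (Y = 4512 - 34 = 4478)
a(S(-5/5 + 2/(-6), 14), -131) - Y = -141/8 - 1*4478 = -141/8 - 4478 = -35965/8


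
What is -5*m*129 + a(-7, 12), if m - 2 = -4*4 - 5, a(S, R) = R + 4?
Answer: 12271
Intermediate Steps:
a(S, R) = 4 + R
m = -19 (m = 2 + (-4*4 - 5) = 2 + (-16 - 5) = 2 - 21 = -19)
-5*m*129 + a(-7, 12) = -5*(-19)*129 + (4 + 12) = 95*129 + 16 = 12255 + 16 = 12271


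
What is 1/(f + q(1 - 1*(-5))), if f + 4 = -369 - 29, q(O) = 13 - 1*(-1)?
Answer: -1/388 ≈ -0.0025773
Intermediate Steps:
q(O) = 14 (q(O) = 13 + 1 = 14)
f = -402 (f = -4 + (-369 - 29) = -4 - 398 = -402)
1/(f + q(1 - 1*(-5))) = 1/(-402 + 14) = 1/(-388) = -1/388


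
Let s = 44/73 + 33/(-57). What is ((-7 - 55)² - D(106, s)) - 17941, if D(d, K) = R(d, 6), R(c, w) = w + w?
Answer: -14109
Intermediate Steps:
R(c, w) = 2*w
s = 33/1387 (s = 44*(1/73) + 33*(-1/57) = 44/73 - 11/19 = 33/1387 ≈ 0.023792)
D(d, K) = 12 (D(d, K) = 2*6 = 12)
((-7 - 55)² - D(106, s)) - 17941 = ((-7 - 55)² - 1*12) - 17941 = ((-62)² - 12) - 17941 = (3844 - 12) - 17941 = 3832 - 17941 = -14109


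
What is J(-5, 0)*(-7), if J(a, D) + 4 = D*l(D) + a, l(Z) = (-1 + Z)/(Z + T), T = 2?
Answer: 63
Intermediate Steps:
l(Z) = (-1 + Z)/(2 + Z) (l(Z) = (-1 + Z)/(Z + 2) = (-1 + Z)/(2 + Z))
J(a, D) = -4 + a + D*(-1 + D)/(2 + D) (J(a, D) = -4 + (D*((-1 + D)/(2 + D)) + a) = -4 + (D*(-1 + D)/(2 + D) + a) = -4 + (a + D*(-1 + D)/(2 + D)) = -4 + a + D*(-1 + D)/(2 + D))
J(-5, 0)*(-7) = ((0*(-1 + 0) + (-4 - 5)*(2 + 0))/(2 + 0))*(-7) = ((0*(-1) - 9*2)/2)*(-7) = ((0 - 18)/2)*(-7) = ((½)*(-18))*(-7) = -9*(-7) = 63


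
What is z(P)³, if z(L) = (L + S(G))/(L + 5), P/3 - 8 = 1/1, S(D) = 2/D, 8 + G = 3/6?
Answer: 64481201/110592000 ≈ 0.58305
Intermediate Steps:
G = -15/2 (G = -8 + 3/6 = -8 + 3*(⅙) = -8 + ½ = -15/2 ≈ -7.5000)
P = 27 (P = 24 + 3/1 = 24 + 3*1 = 24 + 3 = 27)
z(L) = (-4/15 + L)/(5 + L) (z(L) = (L + 2/(-15/2))/(L + 5) = (L + 2*(-2/15))/(5 + L) = (L - 4/15)/(5 + L) = (-4/15 + L)/(5 + L))
z(P)³ = ((-4/15 + 27)/(5 + 27))³ = ((401/15)/32)³ = ((1/32)*(401/15))³ = (401/480)³ = 64481201/110592000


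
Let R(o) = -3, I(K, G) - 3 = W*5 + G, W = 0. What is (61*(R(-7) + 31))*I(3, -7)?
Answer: -6832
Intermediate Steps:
I(K, G) = 3 + G (I(K, G) = 3 + (0*5 + G) = 3 + (0 + G) = 3 + G)
(61*(R(-7) + 31))*I(3, -7) = (61*(-3 + 31))*(3 - 7) = (61*28)*(-4) = 1708*(-4) = -6832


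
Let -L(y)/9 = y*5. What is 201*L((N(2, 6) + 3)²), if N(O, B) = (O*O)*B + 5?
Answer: -9262080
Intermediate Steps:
N(O, B) = 5 + B*O² (N(O, B) = O²*B + 5 = B*O² + 5 = 5 + B*O²)
L(y) = -45*y (L(y) = -9*y*5 = -45*y)
201*L((N(2, 6) + 3)²) = 201*(-45*((5 + 6*2²) + 3)²) = 201*(-45*((5 + 6*4) + 3)²) = 201*(-45*((5 + 24) + 3)²) = 201*(-45*(29 + 3)²) = 201*(-45*32²) = 201*(-45*1024) = 201*(-46080) = -9262080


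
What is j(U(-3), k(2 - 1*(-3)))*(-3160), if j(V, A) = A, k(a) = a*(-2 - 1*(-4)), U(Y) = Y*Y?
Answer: -31600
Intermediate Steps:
U(Y) = Y²
k(a) = 2*a (k(a) = a*(-2 + 4) = a*2 = 2*a)
j(U(-3), k(2 - 1*(-3)))*(-3160) = (2*(2 - 1*(-3)))*(-3160) = (2*(2 + 3))*(-3160) = (2*5)*(-3160) = 10*(-3160) = -31600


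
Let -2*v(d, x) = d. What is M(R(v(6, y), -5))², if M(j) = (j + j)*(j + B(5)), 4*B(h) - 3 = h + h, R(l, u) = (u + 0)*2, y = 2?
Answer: 18225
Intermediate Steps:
v(d, x) = -d/2
R(l, u) = 2*u (R(l, u) = u*2 = 2*u)
B(h) = ¾ + h/2 (B(h) = ¾ + (h + h)/4 = ¾ + (2*h)/4 = ¾ + h/2)
M(j) = 2*j*(13/4 + j) (M(j) = (j + j)*(j + (¾ + (½)*5)) = (2*j)*(j + (¾ + 5/2)) = (2*j)*(j + 13/4) = (2*j)*(13/4 + j) = 2*j*(13/4 + j))
M(R(v(6, y), -5))² = ((2*(-5))*(13 + 4*(2*(-5)))/2)² = ((½)*(-10)*(13 + 4*(-10)))² = ((½)*(-10)*(13 - 40))² = ((½)*(-10)*(-27))² = 135² = 18225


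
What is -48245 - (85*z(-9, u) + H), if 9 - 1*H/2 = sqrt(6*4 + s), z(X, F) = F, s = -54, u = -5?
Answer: -47838 + 2*I*sqrt(30) ≈ -47838.0 + 10.954*I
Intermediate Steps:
H = 18 - 2*I*sqrt(30) (H = 18 - 2*sqrt(6*4 - 54) = 18 - 2*sqrt(24 - 54) = 18 - 2*I*sqrt(30) ≈ 18.0 - 10.954*I)
-48245 - (85*z(-9, u) + H) = -48245 - (85*(-5) + (18 - 2*I*sqrt(30))) = -48245 - (-425 + (18 - 2*I*sqrt(30))) = -48245 - (-407 - 2*I*sqrt(30)) = -48245 + (407 + 2*I*sqrt(30)) = -47838 + 2*I*sqrt(30)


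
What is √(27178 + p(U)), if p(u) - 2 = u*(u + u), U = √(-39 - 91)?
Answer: 2*√6730 ≈ 164.07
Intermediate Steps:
U = I*√130 (U = √(-130) = I*√130 ≈ 11.402*I)
p(u) = 2 + 2*u² (p(u) = 2 + u*(u + u) = 2 + u*(2*u) = 2 + 2*u²)
√(27178 + p(U)) = √(27178 + (2 + 2*(I*√130)²)) = √(27178 + (2 + 2*(-130))) = √(27178 + (2 - 260)) = √(27178 - 258) = √26920 = 2*√6730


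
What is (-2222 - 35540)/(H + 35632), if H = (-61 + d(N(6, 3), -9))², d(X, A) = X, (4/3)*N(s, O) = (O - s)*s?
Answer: -151048/164729 ≈ -0.91695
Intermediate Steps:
N(s, O) = 3*s*(O - s)/4 (N(s, O) = 3*((O - s)*s)/4 = 3*(s*(O - s))/4 = 3*s*(O - s)/4)
H = 22201/4 (H = (-61 + (¾)*6*(3 - 1*6))² = (-61 + (¾)*6*(3 - 6))² = (-61 + (¾)*6*(-3))² = (-61 - 27/2)² = (-149/2)² = 22201/4 ≈ 5550.3)
(-2222 - 35540)/(H + 35632) = (-2222 - 35540)/(22201/4 + 35632) = -37762/164729/4 = -37762*4/164729 = -151048/164729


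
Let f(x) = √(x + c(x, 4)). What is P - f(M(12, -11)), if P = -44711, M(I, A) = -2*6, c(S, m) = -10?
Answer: -44711 - I*√22 ≈ -44711.0 - 4.6904*I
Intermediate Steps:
M(I, A) = -12
f(x) = √(-10 + x) (f(x) = √(x - 10) = √(-10 + x))
P - f(M(12, -11)) = -44711 - √(-10 - 12) = -44711 - √(-22) = -44711 - I*√22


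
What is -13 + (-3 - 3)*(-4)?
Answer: 11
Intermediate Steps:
-13 + (-3 - 3)*(-4) = -13 - 6*(-4) = -13 + 24 = 11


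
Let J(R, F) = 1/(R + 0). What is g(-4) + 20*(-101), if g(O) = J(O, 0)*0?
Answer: -2020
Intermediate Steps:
J(R, F) = 1/R
g(O) = 0 (g(O) = 0/O = 0)
g(-4) + 20*(-101) = 0 + 20*(-101) = 0 - 2020 = -2020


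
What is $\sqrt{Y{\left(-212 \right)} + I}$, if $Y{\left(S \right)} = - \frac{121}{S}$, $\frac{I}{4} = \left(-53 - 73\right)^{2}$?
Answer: $\frac{\sqrt{713537357}}{106} \approx 252.0$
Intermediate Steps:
$I = 63504$ ($I = 4 \left(-53 - 73\right)^{2} = 4 \left(-126\right)^{2} = 4 \cdot 15876 = 63504$)
$\sqrt{Y{\left(-212 \right)} + I} = \sqrt{- \frac{121}{-212} + 63504} = \sqrt{\left(-121\right) \left(- \frac{1}{212}\right) + 63504} = \sqrt{\frac{121}{212} + 63504} = \sqrt{\frac{13462969}{212}} = \frac{\sqrt{713537357}}{106}$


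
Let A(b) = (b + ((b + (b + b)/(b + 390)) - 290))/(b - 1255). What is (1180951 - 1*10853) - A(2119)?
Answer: 97557709703/83376 ≈ 1.1701e+6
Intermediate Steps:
A(b) = (-290 + 2*b + 2*b/(390 + b))/(-1255 + b) (A(b) = (b + ((b + (2*b)/(390 + b)) - 290))/(-1255 + b) = (b + ((b + 2*b/(390 + b)) - 290))/(-1255 + b) = (b + (-290 + b + 2*b/(390 + b)))/(-1255 + b) = (-290 + 2*b + 2*b/(390 + b))/(-1255 + b))
(1180951 - 1*10853) - A(2119) = (1180951 - 1*10853) - 2*(56550 - 1*2119² - 246*2119)/(489450 - 1*2119² + 865*2119) = (1180951 - 10853) - 2*(56550 - 1*4490161 - 521274)/(489450 - 1*4490161 + 1832935) = 1170098 - 2*(56550 - 4490161 - 521274)/(489450 - 4490161 + 1832935) = 1170098 - 2*(-4954885)/(-2167776) = 1170098 - 2*(-1)*(-4954885)/2167776 = 1170098 - 1*381145/83376 = 1170098 - 381145/83376 = 97557709703/83376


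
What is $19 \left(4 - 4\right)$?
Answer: $0$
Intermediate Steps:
$19 \left(4 - 4\right) = 19 \cdot 0 = 0$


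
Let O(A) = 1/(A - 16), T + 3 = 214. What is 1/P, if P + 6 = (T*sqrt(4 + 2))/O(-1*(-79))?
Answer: 1/176703843 + 1477*sqrt(6)/117802562 ≈ 3.0717e-5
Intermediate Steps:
T = 211 (T = -3 + 214 = 211)
O(A) = 1/(-16 + A)
P = -6 + 13293*sqrt(6) (P = -6 + (211*sqrt(4 + 2))/(1/(-16 - 1*(-79))) = -6 + (211*sqrt(6))/(1/(-16 + 79)) = -6 + (211*sqrt(6))/(1/63) = -6 + (211*sqrt(6))*63 = -6 + 13293*sqrt(6) ≈ 32555.)
1/P = 1/(-6 + 13293*sqrt(6))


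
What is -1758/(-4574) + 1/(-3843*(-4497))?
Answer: 15190854796/39523867677 ≈ 0.38435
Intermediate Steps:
-1758/(-4574) + 1/(-3843*(-4497)) = -1758*(-1/4574) - 1/3843*(-1/4497) = 879/2287 + 1/17281971 = 15190854796/39523867677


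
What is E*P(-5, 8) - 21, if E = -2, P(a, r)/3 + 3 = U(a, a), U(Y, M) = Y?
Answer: 27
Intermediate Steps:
P(a, r) = -9 + 3*a
E*P(-5, 8) - 21 = -2*(-9 + 3*(-5)) - 21 = -2*(-9 - 15) - 21 = -2*(-24) - 21 = 48 - 21 = 27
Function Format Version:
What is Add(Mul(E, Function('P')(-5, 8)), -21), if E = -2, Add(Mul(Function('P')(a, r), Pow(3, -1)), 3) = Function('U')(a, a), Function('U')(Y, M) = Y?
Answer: 27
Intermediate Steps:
Function('P')(a, r) = Add(-9, Mul(3, a))
Add(Mul(E, Function('P')(-5, 8)), -21) = Add(Mul(-2, Add(-9, Mul(3, -5))), -21) = Add(Mul(-2, Add(-9, -15)), -21) = Add(Mul(-2, -24), -21) = Add(48, -21) = 27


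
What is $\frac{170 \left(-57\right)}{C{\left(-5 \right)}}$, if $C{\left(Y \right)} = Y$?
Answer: $1938$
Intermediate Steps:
$\frac{170 \left(-57\right)}{C{\left(-5 \right)}} = \frac{170 \left(-57\right)}{-5} = \left(-9690\right) \left(- \frac{1}{5}\right) = 1938$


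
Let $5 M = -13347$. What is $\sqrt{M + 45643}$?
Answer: $\frac{2 \sqrt{268585}}{5} \approx 207.3$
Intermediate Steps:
$M = - \frac{13347}{5}$ ($M = \frac{1}{5} \left(-13347\right) = - \frac{13347}{5} \approx -2669.4$)
$\sqrt{M + 45643} = \sqrt{- \frac{13347}{5} + 45643} = \sqrt{\frac{214868}{5}} = \frac{2 \sqrt{268585}}{5}$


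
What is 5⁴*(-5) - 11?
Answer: -3136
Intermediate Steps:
5⁴*(-5) - 11 = 625*(-5) - 11 = -3125 - 11 = -3136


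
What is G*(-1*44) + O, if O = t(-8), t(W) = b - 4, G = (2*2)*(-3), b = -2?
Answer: 522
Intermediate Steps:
G = -12 (G = 4*(-3) = -12)
t(W) = -6 (t(W) = -2 - 4 = -6)
O = -6
G*(-1*44) + O = -(-12)*44 - 6 = -12*(-44) - 6 = 528 - 6 = 522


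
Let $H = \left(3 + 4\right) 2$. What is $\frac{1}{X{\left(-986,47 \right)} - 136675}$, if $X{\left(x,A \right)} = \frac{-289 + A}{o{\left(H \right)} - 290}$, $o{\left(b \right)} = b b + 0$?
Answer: $- \frac{47}{6423604} \approx -7.3168 \cdot 10^{-6}$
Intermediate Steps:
$H = 14$ ($H = 7 \cdot 2 = 14$)
$o{\left(b \right)} = b^{2}$ ($o{\left(b \right)} = b^{2} + 0 = b^{2}$)
$X{\left(x,A \right)} = \frac{289}{94} - \frac{A}{94}$ ($X{\left(x,A \right)} = \frac{-289 + A}{14^{2} - 290} = \frac{-289 + A}{196 - 290} = \frac{-289 + A}{-94} = \left(-289 + A\right) \left(- \frac{1}{94}\right) = \frac{289}{94} - \frac{A}{94}$)
$\frac{1}{X{\left(-986,47 \right)} - 136675} = \frac{1}{\left(\frac{289}{94} - \frac{1}{2}\right) - 136675} = \frac{1}{\frac{121}{47} - 136675} = \frac{1}{- \frac{6423604}{47}} = - \frac{47}{6423604}$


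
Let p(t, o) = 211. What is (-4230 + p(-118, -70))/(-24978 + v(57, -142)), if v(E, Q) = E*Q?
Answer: 4019/33072 ≈ 0.12152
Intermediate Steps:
(-4230 + p(-118, -70))/(-24978 + v(57, -142)) = (-4230 + 211)/(-24978 + 57*(-142)) = -4019/(-24978 - 8094) = -4019/(-33072) = -4019*(-1/33072) = 4019/33072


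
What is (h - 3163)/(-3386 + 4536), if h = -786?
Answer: -3949/1150 ≈ -3.4339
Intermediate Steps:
(h - 3163)/(-3386 + 4536) = (-786 - 3163)/(-3386 + 4536) = -3949/1150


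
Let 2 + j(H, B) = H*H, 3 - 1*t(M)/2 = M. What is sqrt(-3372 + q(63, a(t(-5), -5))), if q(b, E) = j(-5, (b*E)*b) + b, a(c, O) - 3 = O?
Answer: I*sqrt(3286) ≈ 57.324*I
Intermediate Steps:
t(M) = 6 - 2*M
a(c, O) = 3 + O
j(H, B) = -2 + H**2 (j(H, B) = -2 + H*H = -2 + H**2)
q(b, E) = 23 + b (q(b, E) = (-2 + (-5)**2) + b = (-2 + 25) + b = 23 + b)
sqrt(-3372 + q(63, a(t(-5), -5))) = sqrt(-3372 + (23 + 63)) = sqrt(-3372 + 86) = sqrt(-3286) = I*sqrt(3286)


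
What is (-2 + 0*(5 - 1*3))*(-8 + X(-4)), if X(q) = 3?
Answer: 10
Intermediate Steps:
(-2 + 0*(5 - 1*3))*(-8 + X(-4)) = (-2 + 0*(5 - 1*3))*(-8 + 3) = (-2 + 0*(5 - 3))*(-5) = (-2 + 0*2)*(-5) = (-2 + 0)*(-5) = -2*(-5) = 10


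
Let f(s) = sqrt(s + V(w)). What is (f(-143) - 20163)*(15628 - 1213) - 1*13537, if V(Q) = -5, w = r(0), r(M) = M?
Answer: -290663182 + 28830*I*sqrt(37) ≈ -2.9066e+8 + 1.7537e+5*I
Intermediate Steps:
w = 0
f(s) = sqrt(-5 + s) (f(s) = sqrt(s - 5) = sqrt(-5 + s))
(f(-143) - 20163)*(15628 - 1213) - 1*13537 = (sqrt(-5 - 143) - 20163)*(15628 - 1213) - 1*13537 = (sqrt(-148) - 20163)*14415 - 13537 = (2*I*sqrt(37) - 20163)*14415 - 13537 = (-20163 + 2*I*sqrt(37))*14415 - 13537 = (-290649645 + 28830*I*sqrt(37)) - 13537 = -290663182 + 28830*I*sqrt(37)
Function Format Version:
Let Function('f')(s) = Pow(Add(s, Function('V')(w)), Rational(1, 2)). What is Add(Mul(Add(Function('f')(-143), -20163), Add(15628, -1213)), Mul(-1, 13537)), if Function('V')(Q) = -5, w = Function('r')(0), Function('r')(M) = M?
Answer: Add(-290663182, Mul(28830, I, Pow(37, Rational(1, 2)))) ≈ Add(-2.9066e+8, Mul(1.7537e+5, I))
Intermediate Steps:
w = 0
Function('f')(s) = Pow(Add(-5, s), Rational(1, 2)) (Function('f')(s) = Pow(Add(s, -5), Rational(1, 2)) = Pow(Add(-5, s), Rational(1, 2)))
Add(Mul(Add(Function('f')(-143), -20163), Add(15628, -1213)), Mul(-1, 13537)) = Add(Mul(Add(Pow(Add(-5, -143), Rational(1, 2)), -20163), Add(15628, -1213)), Mul(-1, 13537)) = Add(Mul(Add(Pow(-148, Rational(1, 2)), -20163), 14415), -13537) = Add(Mul(Add(Mul(2, I, Pow(37, Rational(1, 2))), -20163), 14415), -13537) = Add(Mul(Add(-20163, Mul(2, I, Pow(37, Rational(1, 2)))), 14415), -13537) = Add(Add(-290649645, Mul(28830, I, Pow(37, Rational(1, 2)))), -13537) = Add(-290663182, Mul(28830, I, Pow(37, Rational(1, 2))))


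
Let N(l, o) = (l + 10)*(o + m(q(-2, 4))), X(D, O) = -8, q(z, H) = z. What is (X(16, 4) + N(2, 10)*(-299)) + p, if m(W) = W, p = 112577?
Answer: 83865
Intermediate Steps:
N(l, o) = (-2 + o)*(10 + l) (N(l, o) = (l + 10)*(o - 2) = (10 + l)*(-2 + o) = (-2 + o)*(10 + l))
(X(16, 4) + N(2, 10)*(-299)) + p = (-8 + (-20 - 2*2 + 10*10 + 2*10)*(-299)) + 112577 = (-8 + (-20 - 4 + 100 + 20)*(-299)) + 112577 = (-8 + 96*(-299)) + 112577 = (-8 - 28704) + 112577 = -28712 + 112577 = 83865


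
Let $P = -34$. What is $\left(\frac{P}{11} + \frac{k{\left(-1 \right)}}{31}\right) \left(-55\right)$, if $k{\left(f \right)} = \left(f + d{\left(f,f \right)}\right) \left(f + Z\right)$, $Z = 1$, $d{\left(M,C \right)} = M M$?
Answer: $170$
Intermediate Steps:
$d{\left(M,C \right)} = M^{2}$
$k{\left(f \right)} = \left(1 + f\right) \left(f + f^{2}\right)$ ($k{\left(f \right)} = \left(f + f^{2}\right) \left(f + 1\right) = \left(f + f^{2}\right) \left(1 + f\right) = \left(1 + f\right) \left(f + f^{2}\right)$)
$\left(\frac{P}{11} + \frac{k{\left(-1 \right)}}{31}\right) \left(-55\right) = \left(- \frac{34}{11} + \frac{\left(-1\right) \left(1 + \left(-1\right)^{2} + 2 \left(-1\right)\right)}{31}\right) \left(-55\right) = \left(\left(-34\right) \frac{1}{11} + - (1 + 1 - 2) \frac{1}{31}\right) \left(-55\right) = \left(- \frac{34}{11} + \left(-1\right) 0 \cdot \frac{1}{31}\right) \left(-55\right) = \left(- \frac{34}{11} + 0 \cdot \frac{1}{31}\right) \left(-55\right) = \left(- \frac{34}{11} + 0\right) \left(-55\right) = \left(- \frac{34}{11}\right) \left(-55\right) = 170$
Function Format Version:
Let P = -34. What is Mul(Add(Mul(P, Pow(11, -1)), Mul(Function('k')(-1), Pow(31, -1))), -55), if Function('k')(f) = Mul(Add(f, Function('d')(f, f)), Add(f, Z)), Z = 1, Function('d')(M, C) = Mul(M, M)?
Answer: 170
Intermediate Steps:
Function('d')(M, C) = Pow(M, 2)
Function('k')(f) = Mul(Add(1, f), Add(f, Pow(f, 2))) (Function('k')(f) = Mul(Add(f, Pow(f, 2)), Add(f, 1)) = Mul(Add(f, Pow(f, 2)), Add(1, f)) = Mul(Add(1, f), Add(f, Pow(f, 2))))
Mul(Add(Mul(P, Pow(11, -1)), Mul(Function('k')(-1), Pow(31, -1))), -55) = Mul(Add(Mul(-34, Pow(11, -1)), Mul(Mul(-1, Add(1, Pow(-1, 2), Mul(2, -1))), Pow(31, -1))), -55) = Mul(Add(Mul(-34, Rational(1, 11)), Mul(Mul(-1, Add(1, 1, -2)), Rational(1, 31))), -55) = Mul(Add(Rational(-34, 11), Mul(Mul(-1, 0), Rational(1, 31))), -55) = Mul(Add(Rational(-34, 11), Mul(0, Rational(1, 31))), -55) = Mul(Add(Rational(-34, 11), 0), -55) = Mul(Rational(-34, 11), -55) = 170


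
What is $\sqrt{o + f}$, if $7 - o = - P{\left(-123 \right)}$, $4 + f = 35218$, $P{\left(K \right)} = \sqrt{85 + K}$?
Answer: $\sqrt{35221 + i \sqrt{38}} \approx 187.67 + 0.016 i$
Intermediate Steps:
$f = 35214$ ($f = -4 + 35218 = 35214$)
$o = 7 + i \sqrt{38}$ ($o = 7 - - \sqrt{85 - 123} = 7 - - \sqrt{-38} = 7 - - i \sqrt{38} = 7 + i \sqrt{38} \approx 7.0 + 6.1644 i$)
$\sqrt{o + f} = \sqrt{\left(7 + i \sqrt{38}\right) + 35214} = \sqrt{35221 + i \sqrt{38}}$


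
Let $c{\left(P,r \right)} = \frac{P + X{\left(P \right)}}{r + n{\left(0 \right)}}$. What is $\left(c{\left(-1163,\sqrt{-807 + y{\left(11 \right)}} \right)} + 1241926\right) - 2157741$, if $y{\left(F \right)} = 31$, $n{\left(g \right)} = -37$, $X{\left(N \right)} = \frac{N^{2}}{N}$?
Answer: $- \frac{1964337113}{2145} + \frac{4652 i \sqrt{194}}{2145} \approx -9.1578 \cdot 10^{5} + 30.207 i$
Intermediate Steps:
$X{\left(N \right)} = N$
$c{\left(P,r \right)} = \frac{2 P}{-37 + r}$ ($c{\left(P,r \right)} = \frac{P + P}{r - 37} = \frac{2 P}{-37 + r}$)
$\left(c{\left(-1163,\sqrt{-807 + y{\left(11 \right)}} \right)} + 1241926\right) - 2157741 = \left(2 \left(-1163\right) \frac{1}{-37 + \sqrt{-807 + 31}} + 1241926\right) - 2157741 = \left(2 \left(-1163\right) \frac{1}{-37 + \sqrt{-776}} + 1241926\right) - 2157741 = \left(2 \left(-1163\right) \frac{1}{-37 + 2 i \sqrt{194}} + 1241926\right) - 2157741 = \left(- \frac{2326}{-37 + 2 i \sqrt{194}} + 1241926\right) - 2157741 = \left(1241926 - \frac{2326}{-37 + 2 i \sqrt{194}}\right) - 2157741 = -915815 - \frac{2326}{-37 + 2 i \sqrt{194}}$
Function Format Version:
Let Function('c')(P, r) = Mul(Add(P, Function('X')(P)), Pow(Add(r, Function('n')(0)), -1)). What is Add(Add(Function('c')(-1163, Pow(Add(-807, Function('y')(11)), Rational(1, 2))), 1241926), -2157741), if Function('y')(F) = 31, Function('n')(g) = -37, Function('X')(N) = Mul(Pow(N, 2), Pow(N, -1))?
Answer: Add(Rational(-1964337113, 2145), Mul(Rational(4652, 2145), I, Pow(194, Rational(1, 2)))) ≈ Add(-9.1578e+5, Mul(30.207, I))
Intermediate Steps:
Function('X')(N) = N
Function('c')(P, r) = Mul(2, P, Pow(Add(-37, r), -1)) (Function('c')(P, r) = Mul(Add(P, P), Pow(Add(r, -37), -1)) = Mul(Mul(2, P), Pow(Add(-37, r), -1)) = Mul(2, P, Pow(Add(-37, r), -1)))
Add(Add(Function('c')(-1163, Pow(Add(-807, Function('y')(11)), Rational(1, 2))), 1241926), -2157741) = Add(Add(Mul(2, -1163, Pow(Add(-37, Pow(Add(-807, 31), Rational(1, 2))), -1)), 1241926), -2157741) = Add(Add(Mul(2, -1163, Pow(Add(-37, Pow(-776, Rational(1, 2))), -1)), 1241926), -2157741) = Add(Add(Mul(2, -1163, Pow(Add(-37, Mul(2, I, Pow(194, Rational(1, 2)))), -1)), 1241926), -2157741) = Add(Add(Mul(-2326, Pow(Add(-37, Mul(2, I, Pow(194, Rational(1, 2)))), -1)), 1241926), -2157741) = Add(Add(1241926, Mul(-2326, Pow(Add(-37, Mul(2, I, Pow(194, Rational(1, 2)))), -1))), -2157741) = Add(-915815, Mul(-2326, Pow(Add(-37, Mul(2, I, Pow(194, Rational(1, 2)))), -1)))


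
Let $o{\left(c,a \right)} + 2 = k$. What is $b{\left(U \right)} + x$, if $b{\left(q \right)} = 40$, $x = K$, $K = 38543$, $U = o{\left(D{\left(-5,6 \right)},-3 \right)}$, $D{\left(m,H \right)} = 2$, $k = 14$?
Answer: $38583$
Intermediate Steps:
$o{\left(c,a \right)} = 12$ ($o{\left(c,a \right)} = -2 + 14 = 12$)
$U = 12$
$x = 38543$
$b{\left(U \right)} + x = 40 + 38543 = 38583$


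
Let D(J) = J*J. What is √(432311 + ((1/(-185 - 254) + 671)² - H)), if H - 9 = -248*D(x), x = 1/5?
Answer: √4252147303958/2195 ≈ 939.44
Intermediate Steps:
x = ⅕ ≈ 0.20000
D(J) = J²
H = -23/25 (H = 9 - 248*(⅕)² = 9 - 248*1/25 = 9 - 248/25 = -23/25 ≈ -0.92000)
√(432311 + ((1/(-185 - 254) + 671)² - H)) = √(432311 + ((1/(-185 - 254) + 671)² - 1*(-23/25))) = √(432311 + ((1/(-439) + 671)² + 23/25)) = √(432311 + ((-1/439 + 671)² + 23/25)) = √(432311 + ((294568/439)² + 23/25)) = √(432311 + (86770306624/192721 + 23/25)) = √(432311 + 2169262098183/4818025) = √(4252147303958/4818025) = √4252147303958/2195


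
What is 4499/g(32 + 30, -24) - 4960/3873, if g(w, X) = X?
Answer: -5847889/30984 ≈ -188.74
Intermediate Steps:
4499/g(32 + 30, -24) - 4960/3873 = 4499/(-24) - 4960/3873 = 4499*(-1/24) - 4960*1/3873 = -4499/24 - 4960/3873 = -5847889/30984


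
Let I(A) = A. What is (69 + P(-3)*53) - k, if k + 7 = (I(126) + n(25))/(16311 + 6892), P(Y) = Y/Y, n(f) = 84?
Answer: 2992977/23203 ≈ 128.99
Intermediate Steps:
P(Y) = 1
k = -162211/23203 (k = -7 + (126 + 84)/(16311 + 6892) = -7 + 210/23203 = -162211/23203 ≈ -6.9910)
(69 + P(-3)*53) - k = (69 + 1*53) - 1*(-162211/23203) = (69 + 53) + 162211/23203 = 122 + 162211/23203 = 2992977/23203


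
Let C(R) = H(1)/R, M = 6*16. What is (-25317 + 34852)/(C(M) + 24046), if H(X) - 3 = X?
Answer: 45768/115421 ≈ 0.39653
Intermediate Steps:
H(X) = 3 + X
M = 96
C(R) = 4/R (C(R) = (3 + 1)/R = 4/R)
(-25317 + 34852)/(C(M) + 24046) = (-25317 + 34852)/(4/96 + 24046) = 9535/(4*(1/96) + 24046) = 9535/(1/24 + 24046) = 9535/(577105/24) = 9535*(24/577105) = 45768/115421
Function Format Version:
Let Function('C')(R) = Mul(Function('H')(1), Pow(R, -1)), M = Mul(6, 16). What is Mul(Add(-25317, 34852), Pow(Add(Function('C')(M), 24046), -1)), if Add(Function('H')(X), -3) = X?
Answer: Rational(45768, 115421) ≈ 0.39653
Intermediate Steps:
Function('H')(X) = Add(3, X)
M = 96
Function('C')(R) = Mul(4, Pow(R, -1)) (Function('C')(R) = Mul(Add(3, 1), Pow(R, -1)) = Mul(4, Pow(R, -1)))
Mul(Add(-25317, 34852), Pow(Add(Function('C')(M), 24046), -1)) = Mul(Add(-25317, 34852), Pow(Add(Mul(4, Pow(96, -1)), 24046), -1)) = Mul(9535, Pow(Add(Mul(4, Rational(1, 96)), 24046), -1)) = Mul(9535, Pow(Add(Rational(1, 24), 24046), -1)) = Mul(9535, Pow(Rational(577105, 24), -1)) = Mul(9535, Rational(24, 577105)) = Rational(45768, 115421)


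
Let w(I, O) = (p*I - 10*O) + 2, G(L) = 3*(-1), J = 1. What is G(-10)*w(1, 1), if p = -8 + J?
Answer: 45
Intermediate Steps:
G(L) = -3
p = -7 (p = -8 + 1 = -7)
w(I, O) = 2 - 10*O - 7*I (w(I, O) = (-7*I - 10*O) + 2 = (-10*O - 7*I) + 2 = 2 - 10*O - 7*I)
G(-10)*w(1, 1) = -3*(2 - 10*1 - 7*1) = -3*(2 - 10 - 7) = -3*(-15) = 45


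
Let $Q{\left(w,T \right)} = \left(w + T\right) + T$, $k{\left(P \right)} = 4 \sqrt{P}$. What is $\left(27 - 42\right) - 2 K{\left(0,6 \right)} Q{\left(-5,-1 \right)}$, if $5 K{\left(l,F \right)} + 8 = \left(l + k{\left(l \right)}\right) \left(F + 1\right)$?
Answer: $336$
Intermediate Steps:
$Q{\left(w,T \right)} = w + 2 T$ ($Q{\left(w,T \right)} = \left(T + w\right) + T = w + 2 T$)
$K{\left(l,F \right)} = - \frac{8}{5} + \frac{\left(1 + F\right) \left(l + 4 \sqrt{l}\right)}{5}$ ($K{\left(l,F \right)} = - \frac{8}{5} + \frac{\left(l + 4 \sqrt{l}\right) \left(F + 1\right)}{5} = - \frac{8}{5} + \frac{\left(l + 4 \sqrt{l}\right) \left(1 + F\right)}{5} = - \frac{8}{5} + \frac{\left(1 + F\right) \left(l + 4 \sqrt{l}\right)}{5}$)
$\left(27 - 42\right) - 2 K{\left(0,6 \right)} Q{\left(-5,-1 \right)} = \left(27 - 42\right) - 2 \left(- \frac{8}{5} + \frac{1}{5} \cdot 0 + \frac{4 \sqrt{0}}{5} + \frac{1}{5} \cdot 6 \cdot 0 + \frac{4}{5} \cdot 6 \sqrt{0}\right) \left(-5 + 2 \left(-1\right)\right) = - 15 - 2 \left(- \frac{8}{5} + 0 + \frac{4}{5} \cdot 0 + 0 + \frac{4}{5} \cdot 6 \cdot 0\right) \left(-5 - 2\right) = - 15 - 2 \left(- \frac{8}{5} + 0 + 0 + 0 + 0\right) \left(-7\right) = - 15 \left(-2\right) \left(- \frac{8}{5}\right) \left(-7\right) = - 15 \cdot \frac{16}{5} \left(-7\right) = \left(-15\right) \left(- \frac{112}{5}\right) = 336$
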